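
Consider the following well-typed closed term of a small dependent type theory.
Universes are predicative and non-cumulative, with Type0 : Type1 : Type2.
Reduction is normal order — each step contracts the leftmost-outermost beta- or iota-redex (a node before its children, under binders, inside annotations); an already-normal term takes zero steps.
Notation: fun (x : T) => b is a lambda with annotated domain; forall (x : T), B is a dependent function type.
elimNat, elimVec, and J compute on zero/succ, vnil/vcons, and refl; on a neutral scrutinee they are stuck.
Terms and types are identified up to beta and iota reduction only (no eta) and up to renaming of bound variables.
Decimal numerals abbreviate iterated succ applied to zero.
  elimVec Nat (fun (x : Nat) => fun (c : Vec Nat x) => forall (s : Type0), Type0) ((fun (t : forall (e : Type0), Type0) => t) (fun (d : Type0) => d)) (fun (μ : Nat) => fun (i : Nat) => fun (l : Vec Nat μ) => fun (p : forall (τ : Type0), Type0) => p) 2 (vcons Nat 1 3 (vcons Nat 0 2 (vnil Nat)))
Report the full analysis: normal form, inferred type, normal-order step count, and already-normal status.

resulting normal form:
  fun (x : Type0) => x
the term's type:
  forall (x : Type0), Type0
reduction steps (normal order): 12
already normal: no
first redex: an elimVec iota-redex


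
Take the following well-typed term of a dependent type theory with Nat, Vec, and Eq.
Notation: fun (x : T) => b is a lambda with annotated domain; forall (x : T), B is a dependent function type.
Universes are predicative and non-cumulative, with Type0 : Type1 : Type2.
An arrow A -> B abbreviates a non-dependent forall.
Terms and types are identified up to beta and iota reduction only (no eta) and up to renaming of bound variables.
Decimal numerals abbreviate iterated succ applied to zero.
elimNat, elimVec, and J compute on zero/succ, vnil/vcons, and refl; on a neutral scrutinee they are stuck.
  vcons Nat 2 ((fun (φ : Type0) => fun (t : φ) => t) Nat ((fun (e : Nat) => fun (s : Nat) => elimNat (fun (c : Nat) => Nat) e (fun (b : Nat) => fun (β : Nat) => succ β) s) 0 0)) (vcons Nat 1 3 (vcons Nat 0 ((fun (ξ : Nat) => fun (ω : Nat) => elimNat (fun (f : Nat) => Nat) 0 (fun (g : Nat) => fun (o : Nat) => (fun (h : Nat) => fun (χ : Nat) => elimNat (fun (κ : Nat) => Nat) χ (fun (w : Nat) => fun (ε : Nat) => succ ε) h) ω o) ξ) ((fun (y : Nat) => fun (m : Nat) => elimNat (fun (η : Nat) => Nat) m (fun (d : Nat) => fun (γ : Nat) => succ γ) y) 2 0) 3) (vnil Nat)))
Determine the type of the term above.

the term's type:
  Vec Nat 3


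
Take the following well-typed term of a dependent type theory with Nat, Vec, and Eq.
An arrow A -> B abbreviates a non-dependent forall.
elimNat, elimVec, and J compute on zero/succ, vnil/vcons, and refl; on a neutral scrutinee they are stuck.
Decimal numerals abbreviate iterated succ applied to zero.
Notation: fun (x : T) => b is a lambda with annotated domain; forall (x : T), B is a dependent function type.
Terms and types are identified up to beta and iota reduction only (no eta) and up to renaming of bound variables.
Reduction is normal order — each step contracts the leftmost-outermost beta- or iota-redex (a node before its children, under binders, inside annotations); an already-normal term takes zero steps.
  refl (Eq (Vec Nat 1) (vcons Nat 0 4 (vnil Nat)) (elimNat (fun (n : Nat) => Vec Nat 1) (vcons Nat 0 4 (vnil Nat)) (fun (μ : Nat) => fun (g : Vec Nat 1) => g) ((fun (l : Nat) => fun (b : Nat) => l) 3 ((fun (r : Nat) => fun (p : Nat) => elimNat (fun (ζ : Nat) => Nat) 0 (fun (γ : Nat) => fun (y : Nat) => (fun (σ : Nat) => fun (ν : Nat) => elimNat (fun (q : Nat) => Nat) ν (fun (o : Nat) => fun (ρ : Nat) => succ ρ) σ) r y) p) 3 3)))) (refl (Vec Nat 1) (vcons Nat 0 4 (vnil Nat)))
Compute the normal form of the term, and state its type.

reduced normal form:
  refl (Eq (Vec Nat 1) (vcons Nat 0 4 (vnil Nat)) (vcons Nat 0 4 (vnil Nat))) (refl (Vec Nat 1) (vcons Nat 0 4 (vnil Nat)))
type:
  Eq (Eq (Vec Nat 1) (vcons Nat 0 4 (vnil Nat)) (vcons Nat 0 4 (vnil Nat))) (refl (Vec Nat 1) (vcons Nat 0 4 (vnil Nat))) (refl (Vec Nat 1) (vcons Nat 0 4 (vnil Nat)))


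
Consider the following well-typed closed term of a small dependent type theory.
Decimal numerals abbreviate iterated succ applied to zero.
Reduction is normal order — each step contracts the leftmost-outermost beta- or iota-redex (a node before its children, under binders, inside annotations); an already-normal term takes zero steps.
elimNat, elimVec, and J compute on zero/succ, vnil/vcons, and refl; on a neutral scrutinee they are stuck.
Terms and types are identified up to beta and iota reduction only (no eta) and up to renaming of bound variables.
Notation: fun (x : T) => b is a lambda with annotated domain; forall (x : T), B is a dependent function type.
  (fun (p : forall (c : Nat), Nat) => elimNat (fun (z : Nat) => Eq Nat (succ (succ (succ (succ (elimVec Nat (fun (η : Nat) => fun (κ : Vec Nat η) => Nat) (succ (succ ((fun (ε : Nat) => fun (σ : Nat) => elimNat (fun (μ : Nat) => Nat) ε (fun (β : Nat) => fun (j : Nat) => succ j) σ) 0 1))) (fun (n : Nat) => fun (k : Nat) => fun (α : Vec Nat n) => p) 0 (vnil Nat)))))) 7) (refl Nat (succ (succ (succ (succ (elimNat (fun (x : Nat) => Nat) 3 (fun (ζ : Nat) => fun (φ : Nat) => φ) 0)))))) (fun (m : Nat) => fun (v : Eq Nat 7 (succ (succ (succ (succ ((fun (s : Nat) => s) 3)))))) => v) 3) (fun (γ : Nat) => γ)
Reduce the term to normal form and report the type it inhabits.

reduced normal form:
  refl Nat 7
the term's type:
  Eq Nat 7 7
observation: the first redex contracted is a beta-redex; the normal form is reached in 12 normal-order steps.


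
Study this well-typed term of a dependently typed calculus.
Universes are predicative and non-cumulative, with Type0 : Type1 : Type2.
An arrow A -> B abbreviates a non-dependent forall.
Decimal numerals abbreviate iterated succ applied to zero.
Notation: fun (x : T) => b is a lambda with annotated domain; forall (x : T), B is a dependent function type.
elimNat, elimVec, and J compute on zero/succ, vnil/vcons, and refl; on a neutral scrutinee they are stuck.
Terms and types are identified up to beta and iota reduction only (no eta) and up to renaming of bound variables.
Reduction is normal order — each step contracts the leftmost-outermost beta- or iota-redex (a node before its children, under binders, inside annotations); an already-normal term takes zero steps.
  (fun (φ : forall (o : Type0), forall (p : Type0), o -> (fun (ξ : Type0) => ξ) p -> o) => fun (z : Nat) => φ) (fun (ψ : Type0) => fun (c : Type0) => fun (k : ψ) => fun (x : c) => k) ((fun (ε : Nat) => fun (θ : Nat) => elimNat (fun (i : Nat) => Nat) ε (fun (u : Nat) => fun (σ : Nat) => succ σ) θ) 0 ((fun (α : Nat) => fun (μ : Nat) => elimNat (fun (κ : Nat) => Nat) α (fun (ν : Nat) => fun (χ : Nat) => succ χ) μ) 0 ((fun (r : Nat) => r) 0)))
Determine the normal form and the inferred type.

normal form:
  fun (φ : Type0) => fun (o : Type0) => fun (p : φ) => fun (ξ : o) => p
inferred type:
  forall (φ : Type0), forall (o : Type0), φ -> o -> φ
observation: reduction starts at a beta-redex, and 2 normal-order steps reach the normal form.


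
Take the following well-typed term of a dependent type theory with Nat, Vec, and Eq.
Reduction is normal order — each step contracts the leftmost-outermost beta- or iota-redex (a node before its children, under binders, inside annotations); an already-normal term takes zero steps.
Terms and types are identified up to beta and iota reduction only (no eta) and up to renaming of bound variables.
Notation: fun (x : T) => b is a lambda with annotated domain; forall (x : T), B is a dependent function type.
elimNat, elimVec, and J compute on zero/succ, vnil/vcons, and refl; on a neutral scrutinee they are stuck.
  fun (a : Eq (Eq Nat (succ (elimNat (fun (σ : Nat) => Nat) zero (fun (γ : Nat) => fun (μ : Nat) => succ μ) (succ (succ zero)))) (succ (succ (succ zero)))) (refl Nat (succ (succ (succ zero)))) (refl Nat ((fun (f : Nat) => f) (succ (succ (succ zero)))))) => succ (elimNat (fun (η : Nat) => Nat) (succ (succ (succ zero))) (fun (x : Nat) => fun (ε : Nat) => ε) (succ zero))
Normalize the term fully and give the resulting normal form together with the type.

normal form:
  fun (a : Eq (Eq Nat (succ (succ (succ zero))) (succ (succ (succ zero)))) (refl Nat (succ (succ (succ zero)))) (refl Nat (succ (succ (succ zero))))) => succ (succ (succ (succ zero)))
the term's type:
  forall (a : Eq (Eq Nat (succ (succ (succ zero))) (succ (succ (succ zero)))) (refl Nat (succ (succ (succ zero)))) (refl Nat (succ (succ (succ zero))))), Nat


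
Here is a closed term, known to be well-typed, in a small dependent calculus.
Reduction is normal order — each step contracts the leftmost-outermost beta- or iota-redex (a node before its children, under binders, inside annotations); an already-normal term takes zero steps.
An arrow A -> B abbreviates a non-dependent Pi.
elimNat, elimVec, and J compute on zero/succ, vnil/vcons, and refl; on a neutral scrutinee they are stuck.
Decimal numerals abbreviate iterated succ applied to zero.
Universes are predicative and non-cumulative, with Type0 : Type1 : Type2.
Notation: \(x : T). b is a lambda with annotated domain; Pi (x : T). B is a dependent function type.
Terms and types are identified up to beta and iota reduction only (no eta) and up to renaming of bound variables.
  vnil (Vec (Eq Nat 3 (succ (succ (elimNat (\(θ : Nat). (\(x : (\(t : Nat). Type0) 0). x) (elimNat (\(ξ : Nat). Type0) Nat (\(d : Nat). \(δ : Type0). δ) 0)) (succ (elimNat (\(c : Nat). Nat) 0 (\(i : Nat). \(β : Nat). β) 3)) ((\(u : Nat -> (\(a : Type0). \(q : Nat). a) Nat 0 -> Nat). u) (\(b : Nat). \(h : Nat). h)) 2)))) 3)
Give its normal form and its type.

reduced normal form:
  vnil (Vec (Eq Nat 3 3) 3)
the term's type:
  Vec (Vec (Eq Nat 3 3) 3) 0
observation: the term reaches its normal form after 19 normal-order steps.


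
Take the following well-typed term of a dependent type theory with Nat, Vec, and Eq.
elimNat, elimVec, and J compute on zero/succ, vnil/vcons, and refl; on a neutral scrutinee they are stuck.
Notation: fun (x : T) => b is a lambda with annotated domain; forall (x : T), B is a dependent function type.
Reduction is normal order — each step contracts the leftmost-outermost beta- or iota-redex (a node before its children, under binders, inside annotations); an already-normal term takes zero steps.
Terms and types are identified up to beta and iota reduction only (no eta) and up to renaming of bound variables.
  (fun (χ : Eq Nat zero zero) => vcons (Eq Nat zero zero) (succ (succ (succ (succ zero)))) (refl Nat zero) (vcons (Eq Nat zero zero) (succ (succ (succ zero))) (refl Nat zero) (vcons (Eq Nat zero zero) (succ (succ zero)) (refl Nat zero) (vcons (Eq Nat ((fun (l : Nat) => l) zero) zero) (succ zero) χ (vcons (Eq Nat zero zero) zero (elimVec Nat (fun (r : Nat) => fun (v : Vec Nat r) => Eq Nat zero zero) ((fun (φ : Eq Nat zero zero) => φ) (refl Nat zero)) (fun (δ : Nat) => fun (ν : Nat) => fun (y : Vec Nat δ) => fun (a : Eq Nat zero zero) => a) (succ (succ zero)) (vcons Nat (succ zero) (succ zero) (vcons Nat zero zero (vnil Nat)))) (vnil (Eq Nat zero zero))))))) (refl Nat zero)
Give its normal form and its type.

reduced normal form:
  vcons (Eq Nat zero zero) (succ (succ (succ (succ zero)))) (refl Nat zero) (vcons (Eq Nat zero zero) (succ (succ (succ zero))) (refl Nat zero) (vcons (Eq Nat zero zero) (succ (succ zero)) (refl Nat zero) (vcons (Eq Nat zero zero) (succ zero) (refl Nat zero) (vcons (Eq Nat zero zero) zero (refl Nat zero) (vnil (Eq Nat zero zero))))))
inferred type:
  Vec (Eq Nat zero zero) (succ (succ (succ (succ (succ zero)))))
observation: normalization takes exactly 14 steps under the normal-order strategy.


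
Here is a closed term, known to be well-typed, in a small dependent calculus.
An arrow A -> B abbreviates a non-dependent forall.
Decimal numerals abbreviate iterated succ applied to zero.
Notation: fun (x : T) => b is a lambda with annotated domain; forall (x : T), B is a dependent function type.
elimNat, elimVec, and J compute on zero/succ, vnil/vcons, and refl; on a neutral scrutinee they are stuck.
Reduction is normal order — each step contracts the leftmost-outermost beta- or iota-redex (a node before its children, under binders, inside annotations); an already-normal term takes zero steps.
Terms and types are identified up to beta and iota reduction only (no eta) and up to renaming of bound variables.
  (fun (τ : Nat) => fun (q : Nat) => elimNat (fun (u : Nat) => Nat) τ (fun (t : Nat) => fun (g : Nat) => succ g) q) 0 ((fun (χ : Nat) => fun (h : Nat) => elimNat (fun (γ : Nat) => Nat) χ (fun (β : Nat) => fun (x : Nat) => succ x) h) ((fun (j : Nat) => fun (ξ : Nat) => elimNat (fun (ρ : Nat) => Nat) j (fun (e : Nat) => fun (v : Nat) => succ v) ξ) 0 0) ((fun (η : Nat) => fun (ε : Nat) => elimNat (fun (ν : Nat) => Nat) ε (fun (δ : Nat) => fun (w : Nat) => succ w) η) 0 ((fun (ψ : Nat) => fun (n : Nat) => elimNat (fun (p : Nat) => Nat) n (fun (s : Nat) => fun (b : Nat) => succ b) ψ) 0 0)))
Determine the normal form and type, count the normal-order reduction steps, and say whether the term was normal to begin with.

reduced normal form:
  0
type:
  Nat
normal-order step count: 15
already normal: no
first contracted redex: a beta-redex


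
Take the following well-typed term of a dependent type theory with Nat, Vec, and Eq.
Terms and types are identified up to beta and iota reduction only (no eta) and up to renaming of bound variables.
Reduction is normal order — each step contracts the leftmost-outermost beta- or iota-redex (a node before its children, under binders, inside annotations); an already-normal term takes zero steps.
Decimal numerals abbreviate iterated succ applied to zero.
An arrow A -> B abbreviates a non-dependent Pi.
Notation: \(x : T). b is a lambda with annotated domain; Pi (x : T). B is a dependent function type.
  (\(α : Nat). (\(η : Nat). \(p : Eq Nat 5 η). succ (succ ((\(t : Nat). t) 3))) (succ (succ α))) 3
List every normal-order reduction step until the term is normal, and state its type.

reduction (normal order):
  (\(α : Nat). (\(η : Nat). \(p : Eq Nat 5 η). succ (succ ((\(t : Nat). t) 3))) (succ (succ α))) 3
  ~> (\(α : Nat). \(η : Eq Nat 5 α). succ (succ ((\(p : Nat). p) 3))) 5
  ~> \(α : Eq Nat 5 5). succ (succ ((\(η : Nat). η) 3))
  ~> \(α : Eq Nat 5 5). 5
inferred type:
  Eq Nat 5 5 -> Nat


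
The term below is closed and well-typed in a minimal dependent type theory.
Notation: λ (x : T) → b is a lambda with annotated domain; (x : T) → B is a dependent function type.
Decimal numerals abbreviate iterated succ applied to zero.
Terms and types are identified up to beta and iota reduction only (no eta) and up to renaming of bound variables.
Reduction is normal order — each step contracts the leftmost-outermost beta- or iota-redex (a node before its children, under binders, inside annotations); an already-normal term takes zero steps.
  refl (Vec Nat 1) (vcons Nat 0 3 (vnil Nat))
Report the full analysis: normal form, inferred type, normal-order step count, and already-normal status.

reduced normal form:
  refl (Vec Nat 1) (vcons Nat 0 3 (vnil Nat))
inferred type:
  Eq (Vec Nat 1) (vcons Nat 0 3 (vnil Nat)) (vcons Nat 0 3 (vnil Nat))
steps to reach normal form (normal order): 0
already normal: yes


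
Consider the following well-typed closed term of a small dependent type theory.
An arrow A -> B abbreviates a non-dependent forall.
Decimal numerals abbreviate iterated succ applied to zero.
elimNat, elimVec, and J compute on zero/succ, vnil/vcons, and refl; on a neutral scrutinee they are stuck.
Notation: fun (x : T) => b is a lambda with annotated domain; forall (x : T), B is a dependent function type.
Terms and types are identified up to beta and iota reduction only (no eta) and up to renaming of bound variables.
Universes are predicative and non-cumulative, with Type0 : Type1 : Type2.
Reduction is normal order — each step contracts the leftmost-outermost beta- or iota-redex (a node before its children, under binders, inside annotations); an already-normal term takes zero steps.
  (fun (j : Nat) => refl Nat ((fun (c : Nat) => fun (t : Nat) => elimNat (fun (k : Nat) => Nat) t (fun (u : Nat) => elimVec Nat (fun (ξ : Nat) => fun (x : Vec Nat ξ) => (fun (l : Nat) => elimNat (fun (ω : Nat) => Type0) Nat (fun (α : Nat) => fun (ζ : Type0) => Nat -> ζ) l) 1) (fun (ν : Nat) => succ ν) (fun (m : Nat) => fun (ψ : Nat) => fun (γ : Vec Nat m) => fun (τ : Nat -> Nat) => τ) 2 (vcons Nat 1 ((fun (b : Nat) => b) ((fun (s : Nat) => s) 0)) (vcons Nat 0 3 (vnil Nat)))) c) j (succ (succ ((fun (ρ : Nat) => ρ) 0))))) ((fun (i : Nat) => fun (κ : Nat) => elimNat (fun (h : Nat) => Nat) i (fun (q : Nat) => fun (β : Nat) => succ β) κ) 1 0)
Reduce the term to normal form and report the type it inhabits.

reduced normal form:
  refl Nat 3
type:
  Eq Nat 3 3


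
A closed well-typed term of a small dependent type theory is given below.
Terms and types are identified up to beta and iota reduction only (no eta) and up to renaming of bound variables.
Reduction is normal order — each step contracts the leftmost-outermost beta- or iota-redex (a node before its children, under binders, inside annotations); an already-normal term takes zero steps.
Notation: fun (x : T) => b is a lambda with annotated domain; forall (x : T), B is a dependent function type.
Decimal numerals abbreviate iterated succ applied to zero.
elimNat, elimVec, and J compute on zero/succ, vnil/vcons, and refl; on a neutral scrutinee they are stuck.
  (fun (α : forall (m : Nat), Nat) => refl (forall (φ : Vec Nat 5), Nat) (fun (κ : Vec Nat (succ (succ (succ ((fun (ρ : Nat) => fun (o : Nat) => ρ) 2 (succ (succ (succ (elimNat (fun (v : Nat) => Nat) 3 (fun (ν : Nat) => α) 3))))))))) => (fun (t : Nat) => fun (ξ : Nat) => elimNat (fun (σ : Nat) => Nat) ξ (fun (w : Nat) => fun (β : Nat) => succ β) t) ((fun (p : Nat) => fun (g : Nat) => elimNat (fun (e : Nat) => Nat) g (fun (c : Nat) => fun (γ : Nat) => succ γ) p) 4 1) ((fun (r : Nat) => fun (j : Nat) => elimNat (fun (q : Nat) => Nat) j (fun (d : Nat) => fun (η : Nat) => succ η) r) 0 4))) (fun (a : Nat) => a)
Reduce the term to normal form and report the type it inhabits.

resulting normal form:
  refl (forall (α : Vec Nat 5), Nat) (fun (m : Vec Nat 5) => 9)
type:
  Eq (forall (α : Vec Nat 5), Nat) (fun (m : Vec Nat 5) => 9) (fun (φ : Vec Nat 5) => 9)
observation: 39 normal-order steps separate the term from its normal form.


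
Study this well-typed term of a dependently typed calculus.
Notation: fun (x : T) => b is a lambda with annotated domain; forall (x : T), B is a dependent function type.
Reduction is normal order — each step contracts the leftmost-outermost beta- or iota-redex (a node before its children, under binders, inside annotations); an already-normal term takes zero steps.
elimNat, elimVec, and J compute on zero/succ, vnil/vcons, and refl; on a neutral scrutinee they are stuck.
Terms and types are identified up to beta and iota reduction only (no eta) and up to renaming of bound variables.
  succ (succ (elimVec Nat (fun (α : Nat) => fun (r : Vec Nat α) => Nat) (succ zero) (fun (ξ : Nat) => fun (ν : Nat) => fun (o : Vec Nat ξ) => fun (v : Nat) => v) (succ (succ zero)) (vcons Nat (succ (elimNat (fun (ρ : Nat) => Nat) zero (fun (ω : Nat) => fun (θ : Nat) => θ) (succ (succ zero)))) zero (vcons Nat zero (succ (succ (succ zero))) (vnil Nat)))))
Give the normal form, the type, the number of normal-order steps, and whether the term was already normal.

resulting normal form:
  succ (succ (succ zero))
the term's type:
  Nat
steps to reach normal form (normal order): 11
started in normal form: no
first contracted redex: an elimVec iota-redex


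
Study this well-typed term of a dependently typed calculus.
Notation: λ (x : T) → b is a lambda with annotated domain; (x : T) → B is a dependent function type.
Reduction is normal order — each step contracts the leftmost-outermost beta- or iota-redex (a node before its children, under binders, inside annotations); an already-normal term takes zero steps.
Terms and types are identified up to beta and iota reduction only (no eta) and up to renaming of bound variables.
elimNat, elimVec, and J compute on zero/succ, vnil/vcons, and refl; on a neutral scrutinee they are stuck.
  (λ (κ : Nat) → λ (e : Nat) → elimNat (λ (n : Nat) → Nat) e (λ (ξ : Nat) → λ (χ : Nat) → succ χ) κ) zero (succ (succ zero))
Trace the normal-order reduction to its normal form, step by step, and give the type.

normal-order reduction sequence:
  (λ (κ : Nat) → λ (e : Nat) → elimNat (λ (n : Nat) → Nat) e (λ (ξ : Nat) → λ (χ : Nat) → succ χ) κ) zero (succ (succ zero))
  ~> (λ (κ : Nat) → elimNat (λ (e : Nat) → Nat) κ (λ (n : Nat) → λ (ξ : Nat) → succ ξ) zero) (succ (succ zero))
  ~> elimNat (λ (κ : Nat) → Nat) (succ (succ zero)) (λ (e : Nat) → λ (n : Nat) → succ n) zero
  ~> succ (succ zero)
the term's type:
  Nat


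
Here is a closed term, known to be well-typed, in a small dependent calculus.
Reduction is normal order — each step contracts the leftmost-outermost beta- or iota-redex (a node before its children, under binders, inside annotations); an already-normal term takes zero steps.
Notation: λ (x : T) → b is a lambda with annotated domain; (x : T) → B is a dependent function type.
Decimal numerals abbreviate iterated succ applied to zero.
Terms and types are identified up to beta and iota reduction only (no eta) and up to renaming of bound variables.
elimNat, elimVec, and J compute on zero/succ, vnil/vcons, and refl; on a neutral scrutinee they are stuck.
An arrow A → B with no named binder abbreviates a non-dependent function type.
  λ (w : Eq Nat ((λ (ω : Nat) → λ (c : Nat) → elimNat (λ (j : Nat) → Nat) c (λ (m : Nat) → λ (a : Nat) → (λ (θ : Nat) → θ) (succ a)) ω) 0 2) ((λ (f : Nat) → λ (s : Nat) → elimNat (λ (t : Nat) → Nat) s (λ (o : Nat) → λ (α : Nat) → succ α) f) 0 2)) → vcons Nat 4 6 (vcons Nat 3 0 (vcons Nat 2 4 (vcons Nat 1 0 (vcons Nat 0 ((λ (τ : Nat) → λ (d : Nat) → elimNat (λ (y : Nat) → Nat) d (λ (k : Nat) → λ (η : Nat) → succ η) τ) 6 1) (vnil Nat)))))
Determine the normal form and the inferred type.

normal form:
  λ (w : Eq Nat 2 2) → vcons Nat 4 6 (vcons Nat 3 0 (vcons Nat 2 4 (vcons Nat 1 0 (vcons Nat 0 7 (vnil Nat)))))
inferred type:
  Eq Nat 2 2 → Vec Nat 5
observation: the leftmost-outermost redex is a beta-redex, and normalization takes 27 steps.


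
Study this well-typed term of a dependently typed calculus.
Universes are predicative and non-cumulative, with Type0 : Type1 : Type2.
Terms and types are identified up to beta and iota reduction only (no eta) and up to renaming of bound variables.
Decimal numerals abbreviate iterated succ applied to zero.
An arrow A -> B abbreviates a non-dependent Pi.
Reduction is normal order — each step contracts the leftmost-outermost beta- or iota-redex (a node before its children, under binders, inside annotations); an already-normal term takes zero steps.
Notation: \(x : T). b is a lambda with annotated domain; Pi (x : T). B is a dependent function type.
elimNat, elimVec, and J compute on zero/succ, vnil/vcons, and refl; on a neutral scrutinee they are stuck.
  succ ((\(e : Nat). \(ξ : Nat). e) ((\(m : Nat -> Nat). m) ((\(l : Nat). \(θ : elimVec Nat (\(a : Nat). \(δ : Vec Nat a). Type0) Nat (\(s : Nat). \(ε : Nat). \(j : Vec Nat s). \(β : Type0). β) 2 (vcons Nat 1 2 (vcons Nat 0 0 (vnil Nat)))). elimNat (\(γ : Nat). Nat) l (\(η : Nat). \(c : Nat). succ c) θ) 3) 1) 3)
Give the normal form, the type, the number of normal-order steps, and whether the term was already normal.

normal form:
  5
type:
  Nat
normal-order step count: 9
started in normal form: no
first redex: a beta-redex


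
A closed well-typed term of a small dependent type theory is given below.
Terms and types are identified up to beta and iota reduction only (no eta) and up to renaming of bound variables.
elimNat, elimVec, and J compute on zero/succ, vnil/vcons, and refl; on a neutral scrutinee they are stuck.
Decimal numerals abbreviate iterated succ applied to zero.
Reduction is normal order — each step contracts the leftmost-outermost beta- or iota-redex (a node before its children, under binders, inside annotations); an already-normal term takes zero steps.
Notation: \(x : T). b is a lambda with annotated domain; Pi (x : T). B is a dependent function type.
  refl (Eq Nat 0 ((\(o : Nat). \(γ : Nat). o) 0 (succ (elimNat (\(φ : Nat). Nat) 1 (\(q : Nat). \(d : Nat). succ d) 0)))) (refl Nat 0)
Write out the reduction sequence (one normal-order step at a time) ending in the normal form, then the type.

reduction (normal order):
  refl (Eq Nat 0 ((\(o : Nat). \(γ : Nat). o) 0 (succ (elimNat (\(φ : Nat). Nat) 1 (\(q : Nat). \(d : Nat). succ d) 0)))) (refl Nat 0)
  ~> refl (Eq Nat 0 ((\(o : Nat). 0) (succ (elimNat (\(γ : Nat). Nat) 1 (\(φ : Nat). \(q : Nat). succ q) 0)))) (refl Nat 0)
  ~> refl (Eq Nat 0 0) (refl Nat 0)
inferred type:
  Eq (Eq Nat 0 0) (refl Nat 0) (refl Nat 0)


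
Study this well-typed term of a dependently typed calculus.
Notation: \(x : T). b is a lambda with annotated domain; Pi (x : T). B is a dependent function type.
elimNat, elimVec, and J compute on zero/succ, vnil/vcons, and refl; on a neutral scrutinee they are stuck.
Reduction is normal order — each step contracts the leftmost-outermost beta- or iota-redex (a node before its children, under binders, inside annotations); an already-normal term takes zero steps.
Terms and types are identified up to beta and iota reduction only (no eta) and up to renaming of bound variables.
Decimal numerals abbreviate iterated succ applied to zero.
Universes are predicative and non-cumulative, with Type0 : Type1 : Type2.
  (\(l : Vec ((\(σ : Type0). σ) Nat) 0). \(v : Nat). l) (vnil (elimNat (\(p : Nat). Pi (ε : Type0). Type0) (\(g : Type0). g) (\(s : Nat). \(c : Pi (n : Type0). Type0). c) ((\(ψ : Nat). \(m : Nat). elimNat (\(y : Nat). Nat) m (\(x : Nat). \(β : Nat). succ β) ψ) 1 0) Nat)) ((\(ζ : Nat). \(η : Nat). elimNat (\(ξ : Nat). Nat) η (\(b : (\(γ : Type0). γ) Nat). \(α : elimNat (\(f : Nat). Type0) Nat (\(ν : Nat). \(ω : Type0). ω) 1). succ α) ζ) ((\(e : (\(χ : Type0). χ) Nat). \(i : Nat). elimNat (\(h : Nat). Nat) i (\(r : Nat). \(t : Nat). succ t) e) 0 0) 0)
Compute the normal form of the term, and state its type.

reduced normal form:
  vnil Nat
the term's type:
  Vec Nat 0


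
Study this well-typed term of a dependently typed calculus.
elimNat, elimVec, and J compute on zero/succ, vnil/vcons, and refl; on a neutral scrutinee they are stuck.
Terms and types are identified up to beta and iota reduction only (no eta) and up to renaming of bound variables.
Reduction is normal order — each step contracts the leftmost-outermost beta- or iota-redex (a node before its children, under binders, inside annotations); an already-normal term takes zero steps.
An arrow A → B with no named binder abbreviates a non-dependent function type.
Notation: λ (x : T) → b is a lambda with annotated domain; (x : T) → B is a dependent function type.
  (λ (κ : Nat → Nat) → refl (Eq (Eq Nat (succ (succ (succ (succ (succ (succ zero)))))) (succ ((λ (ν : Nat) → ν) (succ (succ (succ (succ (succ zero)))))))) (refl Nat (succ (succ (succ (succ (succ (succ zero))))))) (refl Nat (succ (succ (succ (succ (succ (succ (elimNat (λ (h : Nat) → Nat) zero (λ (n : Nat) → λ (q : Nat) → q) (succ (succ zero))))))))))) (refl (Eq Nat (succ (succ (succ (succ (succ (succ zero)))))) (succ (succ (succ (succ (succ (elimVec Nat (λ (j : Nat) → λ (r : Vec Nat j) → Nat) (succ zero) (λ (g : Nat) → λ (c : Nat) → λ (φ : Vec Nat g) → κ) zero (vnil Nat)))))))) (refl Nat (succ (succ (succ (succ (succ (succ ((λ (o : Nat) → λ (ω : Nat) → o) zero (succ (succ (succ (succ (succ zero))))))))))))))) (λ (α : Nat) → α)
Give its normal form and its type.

resulting normal form:
  refl (Eq (Eq Nat (succ (succ (succ (succ (succ (succ zero)))))) (succ (succ (succ (succ (succ (succ zero))))))) (refl Nat (succ (succ (succ (succ (succ (succ zero))))))) (refl Nat (succ (succ (succ (succ (succ (succ zero)))))))) (refl (Eq Nat (succ (succ (succ (succ (succ (succ zero)))))) (succ (succ (succ (succ (succ (succ zero))))))) (refl Nat (succ (succ (succ (succ (succ (succ zero))))))))
the term's type:
  Eq (Eq (Eq Nat (succ (succ (succ (succ (succ (succ zero)))))) (succ (succ (succ (succ (succ (succ zero))))))) (refl Nat (succ (succ (succ (succ (succ (succ zero))))))) (refl Nat (succ (succ (succ (succ (succ (succ zero)))))))) (refl (Eq Nat (succ (succ (succ (succ (succ (succ zero)))))) (succ (succ (succ (succ (succ (succ zero))))))) (refl Nat (succ (succ (succ (succ (succ (succ zero)))))))) (refl (Eq Nat (succ (succ (succ (succ (succ (succ zero)))))) (succ (succ (succ (succ (succ (succ zero))))))) (refl Nat (succ (succ (succ (succ (succ (succ zero))))))))
observation: normalization takes exactly 12 steps under the normal-order strategy.


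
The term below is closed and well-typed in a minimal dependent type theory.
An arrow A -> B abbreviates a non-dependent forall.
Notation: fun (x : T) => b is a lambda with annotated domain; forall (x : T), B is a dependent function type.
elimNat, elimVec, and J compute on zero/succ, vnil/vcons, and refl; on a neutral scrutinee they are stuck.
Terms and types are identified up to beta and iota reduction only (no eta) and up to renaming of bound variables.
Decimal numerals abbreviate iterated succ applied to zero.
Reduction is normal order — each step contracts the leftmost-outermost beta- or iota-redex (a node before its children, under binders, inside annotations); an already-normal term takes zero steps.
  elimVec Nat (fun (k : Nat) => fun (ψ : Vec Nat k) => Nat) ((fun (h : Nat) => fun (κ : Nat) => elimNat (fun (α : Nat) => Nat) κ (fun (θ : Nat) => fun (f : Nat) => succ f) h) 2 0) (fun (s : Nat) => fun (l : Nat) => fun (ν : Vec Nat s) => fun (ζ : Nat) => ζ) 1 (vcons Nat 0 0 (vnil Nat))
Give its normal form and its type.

normal form:
  2
type:
  Nat
observation: reduction starts at an elimVec iota-redex, and 15 normal-order steps reach the normal form.


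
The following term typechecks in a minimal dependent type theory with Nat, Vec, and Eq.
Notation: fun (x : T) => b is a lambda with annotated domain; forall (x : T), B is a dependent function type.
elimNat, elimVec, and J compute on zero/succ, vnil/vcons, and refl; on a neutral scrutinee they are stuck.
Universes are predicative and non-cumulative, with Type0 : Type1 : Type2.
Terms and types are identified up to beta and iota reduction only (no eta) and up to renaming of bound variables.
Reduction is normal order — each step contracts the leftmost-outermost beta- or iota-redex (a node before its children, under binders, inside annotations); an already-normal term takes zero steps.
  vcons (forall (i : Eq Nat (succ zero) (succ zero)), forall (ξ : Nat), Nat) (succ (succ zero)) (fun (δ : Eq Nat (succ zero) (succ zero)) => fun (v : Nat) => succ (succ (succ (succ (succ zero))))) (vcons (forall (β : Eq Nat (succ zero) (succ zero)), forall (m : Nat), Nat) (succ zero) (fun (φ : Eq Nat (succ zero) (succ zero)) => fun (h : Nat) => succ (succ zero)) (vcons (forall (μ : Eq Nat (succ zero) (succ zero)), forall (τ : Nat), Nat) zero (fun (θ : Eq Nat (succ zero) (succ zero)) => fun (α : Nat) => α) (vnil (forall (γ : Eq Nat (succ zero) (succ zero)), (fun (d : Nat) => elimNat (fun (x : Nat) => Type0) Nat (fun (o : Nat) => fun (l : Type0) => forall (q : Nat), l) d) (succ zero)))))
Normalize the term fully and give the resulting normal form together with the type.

normal form:
  vcons (forall (i : Eq Nat (succ zero) (succ zero)), forall (ξ : Nat), Nat) (succ (succ zero)) (fun (δ : Eq Nat (succ zero) (succ zero)) => fun (v : Nat) => succ (succ (succ (succ (succ zero))))) (vcons (forall (β : Eq Nat (succ zero) (succ zero)), forall (m : Nat), Nat) (succ zero) (fun (φ : Eq Nat (succ zero) (succ zero)) => fun (h : Nat) => succ (succ zero)) (vcons (forall (μ : Eq Nat (succ zero) (succ zero)), forall (τ : Nat), Nat) zero (fun (θ : Eq Nat (succ zero) (succ zero)) => fun (α : Nat) => α) (vnil (forall (γ : Eq Nat (succ zero) (succ zero)), forall (d : Nat), Nat))))
inferred type:
  Vec (forall (i : Eq Nat (succ zero) (succ zero)), forall (ξ : Nat), Nat) (succ (succ (succ zero)))
observation: reduction starts at a beta-redex, and 5 normal-order steps reach the normal form.


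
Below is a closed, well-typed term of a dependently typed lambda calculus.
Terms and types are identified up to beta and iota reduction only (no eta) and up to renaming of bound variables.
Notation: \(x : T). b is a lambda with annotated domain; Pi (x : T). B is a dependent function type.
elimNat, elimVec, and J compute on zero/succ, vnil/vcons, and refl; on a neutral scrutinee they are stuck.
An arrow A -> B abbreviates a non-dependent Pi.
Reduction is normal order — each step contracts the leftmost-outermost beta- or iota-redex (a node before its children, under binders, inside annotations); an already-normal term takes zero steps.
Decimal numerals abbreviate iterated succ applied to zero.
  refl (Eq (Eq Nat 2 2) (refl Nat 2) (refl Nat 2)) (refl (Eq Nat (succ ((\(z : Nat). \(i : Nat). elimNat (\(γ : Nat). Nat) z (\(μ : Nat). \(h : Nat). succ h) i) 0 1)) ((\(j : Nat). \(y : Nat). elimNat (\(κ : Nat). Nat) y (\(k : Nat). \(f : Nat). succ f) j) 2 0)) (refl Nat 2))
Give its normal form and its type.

reduced normal form:
  refl (Eq (Eq Nat 2 2) (refl Nat 2) (refl Nat 2)) (refl (Eq Nat 2 2) (refl Nat 2))
the term's type:
  Eq (Eq (Eq Nat 2 2) (refl Nat 2) (refl Nat 2)) (refl (Eq Nat 2 2) (refl Nat 2)) (refl (Eq Nat 2 2) (refl Nat 2))


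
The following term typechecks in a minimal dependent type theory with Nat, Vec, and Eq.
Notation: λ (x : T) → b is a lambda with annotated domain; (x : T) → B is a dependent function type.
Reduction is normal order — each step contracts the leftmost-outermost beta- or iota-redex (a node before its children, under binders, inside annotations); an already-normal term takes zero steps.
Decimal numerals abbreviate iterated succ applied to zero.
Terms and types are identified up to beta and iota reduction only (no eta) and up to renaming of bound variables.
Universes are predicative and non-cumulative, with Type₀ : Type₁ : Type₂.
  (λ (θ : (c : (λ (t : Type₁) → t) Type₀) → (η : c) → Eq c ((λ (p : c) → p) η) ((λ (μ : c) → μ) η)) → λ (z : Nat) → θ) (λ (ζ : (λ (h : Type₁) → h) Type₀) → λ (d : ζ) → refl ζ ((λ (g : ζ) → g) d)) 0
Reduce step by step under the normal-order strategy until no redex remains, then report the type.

normal-order reduction:
  (λ (θ : (c : (λ (t : Type₁) → t) Type₀) → (η : c) → Eq c ((λ (p : c) → p) η) ((λ (μ : c) → μ) η)) → λ (z : Nat) → θ) (λ (ζ : (λ (h : Type₁) → h) Type₀) → λ (d : ζ) → refl ζ ((λ (g : ζ) → g) d)) 0
  ~> (λ (θ : Nat) → λ (c : (λ (t : Type₁) → t) Type₀) → λ (η : c) → refl c ((λ (p : c) → p) η)) 0
  ~> λ (θ : (λ (c : Type₁) → c) Type₀) → λ (t : θ) → refl θ ((λ (η : θ) → η) t)
  ~> λ (θ : Type₀) → λ (c : θ) → refl θ ((λ (t : θ) → t) c)
  ~> λ (θ : Type₀) → λ (c : θ) → refl θ c
type:
  (θ : Type₀) → (c : θ) → Eq θ c c


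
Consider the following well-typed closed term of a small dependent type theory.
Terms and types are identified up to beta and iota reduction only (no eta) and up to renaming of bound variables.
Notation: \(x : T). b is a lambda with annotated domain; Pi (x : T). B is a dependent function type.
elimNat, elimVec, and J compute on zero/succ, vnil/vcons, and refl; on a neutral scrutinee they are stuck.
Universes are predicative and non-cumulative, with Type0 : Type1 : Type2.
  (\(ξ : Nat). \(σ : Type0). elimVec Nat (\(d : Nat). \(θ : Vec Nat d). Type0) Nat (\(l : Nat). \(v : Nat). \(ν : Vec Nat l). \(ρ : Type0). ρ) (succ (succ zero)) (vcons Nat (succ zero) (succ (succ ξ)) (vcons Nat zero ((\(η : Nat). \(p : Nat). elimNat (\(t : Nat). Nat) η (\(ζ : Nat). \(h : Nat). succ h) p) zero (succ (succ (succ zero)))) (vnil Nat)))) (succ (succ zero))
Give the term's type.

inferred type:
  Pi (ξ : Type0). Type0


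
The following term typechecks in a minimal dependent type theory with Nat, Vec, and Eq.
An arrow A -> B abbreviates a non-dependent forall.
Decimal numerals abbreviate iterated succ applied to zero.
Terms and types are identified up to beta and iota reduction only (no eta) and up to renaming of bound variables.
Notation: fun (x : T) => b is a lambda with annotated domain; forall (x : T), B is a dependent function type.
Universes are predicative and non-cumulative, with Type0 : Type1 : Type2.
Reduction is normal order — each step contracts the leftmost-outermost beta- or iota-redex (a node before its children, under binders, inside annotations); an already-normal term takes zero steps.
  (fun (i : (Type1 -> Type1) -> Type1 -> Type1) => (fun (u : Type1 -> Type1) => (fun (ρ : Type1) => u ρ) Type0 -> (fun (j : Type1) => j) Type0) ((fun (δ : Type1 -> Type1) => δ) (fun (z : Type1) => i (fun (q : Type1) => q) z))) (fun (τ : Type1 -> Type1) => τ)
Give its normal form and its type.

resulting normal form:
  Type0 -> Type0
type:
  Type1


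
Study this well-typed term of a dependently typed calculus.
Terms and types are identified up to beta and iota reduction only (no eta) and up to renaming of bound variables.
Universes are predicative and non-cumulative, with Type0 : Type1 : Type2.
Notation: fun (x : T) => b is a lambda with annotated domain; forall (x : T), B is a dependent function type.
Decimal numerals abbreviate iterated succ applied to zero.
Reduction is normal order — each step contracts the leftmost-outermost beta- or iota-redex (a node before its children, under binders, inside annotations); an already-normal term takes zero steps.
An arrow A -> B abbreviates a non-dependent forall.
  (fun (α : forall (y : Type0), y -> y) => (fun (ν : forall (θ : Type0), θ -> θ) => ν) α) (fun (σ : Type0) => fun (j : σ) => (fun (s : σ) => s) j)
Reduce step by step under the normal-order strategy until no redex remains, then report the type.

normal-order reduction:
  (fun (α : forall (y : Type0), y -> y) => (fun (ν : forall (θ : Type0), θ -> θ) => ν) α) (fun (σ : Type0) => fun (j : σ) => (fun (s : σ) => s) j)
  ~> (fun (α : forall (y : Type0), y -> y) => α) (fun (ν : Type0) => fun (θ : ν) => (fun (σ : ν) => σ) θ)
  ~> fun (α : Type0) => fun (y : α) => (fun (ν : α) => ν) y
  ~> fun (α : Type0) => fun (y : α) => y
inferred type:
  forall (α : Type0), α -> α


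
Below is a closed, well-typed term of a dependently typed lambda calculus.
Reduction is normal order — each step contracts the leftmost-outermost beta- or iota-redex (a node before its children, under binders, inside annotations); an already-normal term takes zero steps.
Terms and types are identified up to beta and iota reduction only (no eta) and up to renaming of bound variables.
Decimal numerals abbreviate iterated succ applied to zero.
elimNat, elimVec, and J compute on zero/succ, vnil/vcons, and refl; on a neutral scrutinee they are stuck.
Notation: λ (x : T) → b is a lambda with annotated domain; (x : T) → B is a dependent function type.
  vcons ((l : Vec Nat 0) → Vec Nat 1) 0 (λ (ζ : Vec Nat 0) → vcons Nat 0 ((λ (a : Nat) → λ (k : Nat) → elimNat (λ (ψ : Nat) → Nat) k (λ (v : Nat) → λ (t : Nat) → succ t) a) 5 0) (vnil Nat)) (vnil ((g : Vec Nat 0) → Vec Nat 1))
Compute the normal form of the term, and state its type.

normal form:
  vcons ((l : Vec Nat 0) → Vec Nat 1) 0 (λ (ζ : Vec Nat 0) → vcons Nat 0 5 (vnil Nat)) (vnil ((a : Vec Nat 0) → Vec Nat 1))
inferred type:
  Vec ((l : Vec Nat 0) → Vec Nat 1) 1
observation: the leftmost-outermost redex is a beta-redex, and normalization takes 18 steps.


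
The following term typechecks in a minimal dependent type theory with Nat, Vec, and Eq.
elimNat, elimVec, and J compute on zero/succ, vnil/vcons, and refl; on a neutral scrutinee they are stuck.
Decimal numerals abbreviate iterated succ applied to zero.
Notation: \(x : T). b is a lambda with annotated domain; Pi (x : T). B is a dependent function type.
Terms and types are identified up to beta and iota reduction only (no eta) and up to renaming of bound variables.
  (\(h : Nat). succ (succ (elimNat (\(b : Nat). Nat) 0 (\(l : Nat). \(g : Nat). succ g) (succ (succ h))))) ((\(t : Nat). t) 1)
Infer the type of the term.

inferred type:
  Nat
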